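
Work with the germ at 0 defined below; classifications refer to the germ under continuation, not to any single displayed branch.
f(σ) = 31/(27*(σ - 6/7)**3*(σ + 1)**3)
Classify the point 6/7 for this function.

The denominator factor σ - 6/7 vanishes at 6/7 and appears to the power 3; the numerator there equals 31/27, nonzero, and no other factor vanishes.
Hence a pole whose order is the multiplicity, 3.

The point is a pole of order 3.


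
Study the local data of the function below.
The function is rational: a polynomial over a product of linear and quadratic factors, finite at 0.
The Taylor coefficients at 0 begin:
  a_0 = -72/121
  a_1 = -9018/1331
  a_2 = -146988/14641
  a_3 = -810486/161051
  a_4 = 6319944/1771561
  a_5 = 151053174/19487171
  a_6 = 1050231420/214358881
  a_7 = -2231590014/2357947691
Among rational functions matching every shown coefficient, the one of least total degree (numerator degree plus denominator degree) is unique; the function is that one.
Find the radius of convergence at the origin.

No rational of total degree below 5 reproduces all 8 coefficients; solving the [1/4] Pade equations on them gives f(w) = (-39*w/2 - 2)/(w**2 - 3*w/2 + 11/6)**2, whose expansion matches every shown term.
Denominator factor (w**2 - 3*w/2 + 11/6)^2: discriminant -61/12, complex-conjugate roots (3/4) + ((1/12)*sqrt(183))*i and (3/4) - ((1/12)*sqrt(183))*i; poles of order 2, moduli (1/6)*sqrt(66) and (1/6)*sqrt(66).
The radius of convergence is the smallest modulus among the singular points: (1/6)*sqrt(66).

The radius of convergence is (1/6)*sqrt(66).


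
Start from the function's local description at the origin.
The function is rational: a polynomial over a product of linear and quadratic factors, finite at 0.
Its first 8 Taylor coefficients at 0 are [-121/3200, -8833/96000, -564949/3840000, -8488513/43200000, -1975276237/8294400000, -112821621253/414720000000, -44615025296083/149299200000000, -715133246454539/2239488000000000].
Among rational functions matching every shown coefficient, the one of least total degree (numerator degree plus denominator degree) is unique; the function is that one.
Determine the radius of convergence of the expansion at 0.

The radius of convergence is 12/11.

No rational of total degree below 4 reproduces all 8 coefficients; solving the [0/4] Pade equations on them gives f(k) = -1/(2*(k - 10/3)**2*(k - 12/11)**2), whose expansion matches every shown term.
Denominator factor (k - 12/11)^2: pole of order 2 at 12/11, modulus 12/11.
Denominator factor (k - 10/3)^2: pole of order 2 at 10/3, modulus 10/3.
The radius of convergence is the smallest modulus among the singular points: 12/11.


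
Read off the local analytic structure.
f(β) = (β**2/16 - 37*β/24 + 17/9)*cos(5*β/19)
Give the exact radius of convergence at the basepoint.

The factor cos(5*β/19) is entire and contributes no finite singular point.
The polynomial part has no poles.
No finite singular points: the Taylor series at 0 converges everywhere.

The radius of convergence is infinite.


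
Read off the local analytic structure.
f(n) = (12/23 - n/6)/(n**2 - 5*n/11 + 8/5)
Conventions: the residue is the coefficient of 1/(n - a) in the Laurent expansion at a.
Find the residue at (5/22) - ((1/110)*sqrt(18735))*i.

The residue is (-1/12) + ((1469/1034172)*sqrt(18735))*i.

The factor n**2 - 5*n/11 + 8/5 splits as (n - a)(n - a') with a = (5/22) - ((1/110)*sqrt(18735))*i, a' = (5/22) + ((1/110)*sqrt(18735))*i. At the order-1 pole a set g(n) = (n - a)*f(n) = [12/23 - n/6] / (n - a').
Simple pole: residue = g(a) at a = (5/22) - ((1/110)*sqrt(18735))*i, which is (-1/12) + ((1469/1034172)*sqrt(18735))*i.


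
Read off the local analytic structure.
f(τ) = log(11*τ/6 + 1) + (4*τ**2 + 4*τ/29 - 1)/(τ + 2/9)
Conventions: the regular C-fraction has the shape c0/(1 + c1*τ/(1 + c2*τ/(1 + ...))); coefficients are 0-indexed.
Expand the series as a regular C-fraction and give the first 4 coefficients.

The regular C-fraction coefficients are [-9/2, 7901/1566, -20137015/12372966, -675715530863/318205111030].

Taylor coefficients (expand at 0): a_0 = -9/2, a_1 = 7901/348, a_2 = -81013/1044, a_3 = 12917075/37584.
c0 = a_0 = -9/2. Peel one level at a time: if S = 1 + c*τ/S' with S'(0) = 1, then c is the τ-coefficient of S and S' = c*τ/(S - 1).
S_1 = c0/f = 1 + (7901/1566)*τ + (20137015/2452356)*τ^2 + ...; c1 = 7901/1566.
S_2 = c1*τ/(S_1 - 1) = 1 + (-20137015/12372966)*τ + (-23300535547/6741986508)*τ^2 + ...; c2 = -20137015/12372966.
S_3 = c2*τ/(S_2 - 1) = 1 + (-675715530863/318205111030)*τ + ...; c3 = -675715530863/318205111030.


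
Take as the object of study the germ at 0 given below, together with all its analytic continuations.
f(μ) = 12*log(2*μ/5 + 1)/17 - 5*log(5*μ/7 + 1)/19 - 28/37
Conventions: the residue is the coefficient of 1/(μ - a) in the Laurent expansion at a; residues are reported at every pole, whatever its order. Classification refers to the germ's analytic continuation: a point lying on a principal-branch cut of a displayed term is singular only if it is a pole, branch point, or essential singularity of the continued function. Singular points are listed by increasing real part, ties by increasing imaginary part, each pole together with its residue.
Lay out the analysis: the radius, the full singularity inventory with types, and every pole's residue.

Radius of convergence at 0: 7/5.
At -5/2: a logarithmic branch point.
At -7/5: a logarithmic branch point.

Branch term (-5/19)*log(1 - μ/(-7/5)): its argument vanishes at μ = -7/5, a logarithmic branch point, modulus 7/5.
Branch term (12/17)*log(1 - μ/(-5/2)): its argument vanishes at μ = -5/2, a logarithmic branch point, modulus 5/2.
The radius of convergence is the smallest modulus among the singular points: 7/5.
List the singular points by increasing real part (a conjugate pair: the negative imaginary part first).


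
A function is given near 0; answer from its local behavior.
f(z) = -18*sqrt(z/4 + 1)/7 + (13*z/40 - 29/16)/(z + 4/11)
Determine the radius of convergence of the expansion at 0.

Denominator factor (z + 4/11): pole of order 1 at -4/11, modulus 4/11.
Branch term (-18/7)*sqrt(1 - z/(-4)): its argument vanishes at z = -4, a square-root branch point, modulus 4.
The radius of convergence is the smallest modulus among the singular points: 4/11.

The radius of convergence is 4/11.


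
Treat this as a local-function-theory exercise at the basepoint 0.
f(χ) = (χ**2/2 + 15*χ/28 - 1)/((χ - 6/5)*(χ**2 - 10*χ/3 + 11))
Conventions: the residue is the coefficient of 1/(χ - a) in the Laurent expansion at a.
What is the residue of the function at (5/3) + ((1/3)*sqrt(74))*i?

The residue is (675/2954) - ((35255/874384)*sqrt(74))*i.

The factor χ**2 - 10*χ/3 + 11 splits as (χ - a)(χ - a') with a = (5/3) + ((1/3)*sqrt(74))*i, a' = (5/3) - ((1/3)*sqrt(74))*i. At the order-1 pole a set g(χ) = (χ - a)*f(χ) = [(χ**2/2 + 15*χ/28 - 1)/(χ - 6/5)] / (χ - a').
Simple pole: residue = g(a) at a = (5/3) + ((1/3)*sqrt(74))*i, which is (675/2954) - ((35255/874384)*sqrt(74))*i.


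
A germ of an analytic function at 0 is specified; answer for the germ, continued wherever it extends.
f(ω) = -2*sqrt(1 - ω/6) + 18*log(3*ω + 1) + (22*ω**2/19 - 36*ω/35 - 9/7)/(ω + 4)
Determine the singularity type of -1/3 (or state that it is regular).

The term (18)*log(1 - ω/(-1/3)) has argument 1 - -1/3/(-1/3) = 0 at -1/3: a logarithmic (infinitely-sheeted) branch point; the remaining terms are analytic or single-valued there.

The point is a logarithmic branch point.


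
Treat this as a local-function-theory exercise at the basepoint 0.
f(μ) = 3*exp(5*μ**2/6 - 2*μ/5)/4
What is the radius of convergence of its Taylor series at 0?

The factor exp(5*μ**2/6 - 2*μ/5) is entire and contributes no finite singular point.
The polynomial part has no poles.
No finite singular points: the Taylor series at 0 converges everywhere.

The radius of convergence is infinite.


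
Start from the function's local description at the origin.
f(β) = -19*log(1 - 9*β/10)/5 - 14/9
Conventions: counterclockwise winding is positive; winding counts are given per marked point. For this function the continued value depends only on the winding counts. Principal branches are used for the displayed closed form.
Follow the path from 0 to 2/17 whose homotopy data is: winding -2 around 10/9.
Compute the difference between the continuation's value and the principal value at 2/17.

The rational part is single-valued and drops out of the difference; each branch term changes only by its own monodromy.
(-19/5)*log(1 - β/(10/9)): each positive loop around 10/9 adds 2*pi*i to the log, so winding -2 contributes (-19/5)*(-2)*2*pi*i = (76/5)*pi*i.
Summing the contributions at β = 2/17 gives (76/5)*pi*i.

Continued minus principal equals (76/5)*pi*i.


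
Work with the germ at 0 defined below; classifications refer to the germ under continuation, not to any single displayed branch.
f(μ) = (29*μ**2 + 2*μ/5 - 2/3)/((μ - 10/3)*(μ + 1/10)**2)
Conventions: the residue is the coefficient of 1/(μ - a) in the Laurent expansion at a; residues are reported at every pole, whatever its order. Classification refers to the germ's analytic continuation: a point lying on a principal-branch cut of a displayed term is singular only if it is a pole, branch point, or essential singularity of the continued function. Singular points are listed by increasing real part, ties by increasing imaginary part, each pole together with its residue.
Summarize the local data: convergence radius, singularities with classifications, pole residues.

Radius of convergence at 0: 1/10.
At -1/10: a pole of order 2; residue 17061/10609.
At 10/3: a pole of order 1; residue 290600/10609.

Denominator factor (μ + 1/10)^2: pole of order 2 at -1/10, modulus 1/10.
Denominator factor (μ - 10/3): pole of order 1 at 10/3, modulus 10/3.
The radius of convergence is the smallest modulus among the singular points: 1/10.
At the order-2 pole -1/10 set g(μ) = (μ - (-1/10))^2*f(μ) = (29*μ**2 + 2*μ/5 - 2/3)/(μ - 10/3).
Order-2 pole: residue = g'(a); g'(-1/10) = 17061/10609, so the residue is 17061/10609.
At the order-1 pole 10/3 set g(μ) = (μ - (10/3))*f(μ) = (29*μ**2 + 2*μ/5 - 2/3)/(μ + 1/10)**2.
Simple pole: residue = g(a) at a = 10/3, which is 290600/10609.
List the singular points by increasing real part (a conjugate pair: the negative imaginary part first).


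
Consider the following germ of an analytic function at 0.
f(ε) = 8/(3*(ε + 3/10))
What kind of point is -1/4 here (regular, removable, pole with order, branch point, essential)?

Denominator factors: ε + 3/10 = 1/20 at ε = -1/4 — none vanishes.
So the germ continues analytically to -1/4.

The point is a regular point.


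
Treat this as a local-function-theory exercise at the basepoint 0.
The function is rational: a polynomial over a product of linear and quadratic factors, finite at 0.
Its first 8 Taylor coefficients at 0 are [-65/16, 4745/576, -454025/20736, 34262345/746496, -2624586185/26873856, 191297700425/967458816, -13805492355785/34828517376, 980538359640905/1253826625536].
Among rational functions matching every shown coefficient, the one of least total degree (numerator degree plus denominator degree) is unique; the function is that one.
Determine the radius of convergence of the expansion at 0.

No rational of total degree below 4 reproduces all 8 coefficients; solving the [0/4] Pade equations on them gives f(ν) = -13/(4*(ν**2 - ν - 4/5)*(ν**2 - 7*ν/9 - 1)), whose expansion matches every shown term.
Denominator factor (ν**2 - 7*ν/9 - 1): discriminant 373/81, real irrational roots 7/18 + (1/18)*sqrt(373) and 7/18 - (1/18)*sqrt(373); poles of order 1, moduli 7/18 + (1/18)*sqrt(373) and -7/18 + (1/18)*sqrt(373).
Denominator factor (ν**2 - ν - 4/5): discriminant 21/5, real irrational roots 1/2 + (1/10)*sqrt(105) and 1/2 - (1/10)*sqrt(105); poles of order 1, moduli 1/2 + (1/10)*sqrt(105) and -1/2 + (1/10)*sqrt(105).
The radius of convergence is the smallest modulus among the singular points: -1/2 + (1/10)*sqrt(105).

The radius of convergence is -1/2 + (1/10)*sqrt(105).


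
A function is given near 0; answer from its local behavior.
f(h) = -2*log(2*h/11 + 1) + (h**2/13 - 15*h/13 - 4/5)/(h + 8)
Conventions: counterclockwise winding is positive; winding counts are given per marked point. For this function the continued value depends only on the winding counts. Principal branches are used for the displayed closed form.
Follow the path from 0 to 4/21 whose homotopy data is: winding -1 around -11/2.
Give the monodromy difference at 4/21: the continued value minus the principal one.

Continued minus principal equals (4)*pi*i.

The rational part is single-valued and drops out of the difference; each branch term changes only by its own monodromy.
(-2)*log(1 - h/(-11/2)): each positive loop around -11/2 adds 2*pi*i to the log, so winding -1 contributes (-2)*(-1)*2*pi*i = (4)*pi*i.
Summing the contributions at h = 4/21 gives (4)*pi*i.


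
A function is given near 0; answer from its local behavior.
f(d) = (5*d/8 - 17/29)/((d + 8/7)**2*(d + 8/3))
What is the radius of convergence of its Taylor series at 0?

Denominator factor (d + 8/7)^2: pole of order 2 at -8/7, modulus 8/7.
Denominator factor (d + 8/3): pole of order 1 at -8/3, modulus 8/3.
The radius of convergence is the smallest modulus among the singular points: 8/7.

The radius of convergence is 8/7.


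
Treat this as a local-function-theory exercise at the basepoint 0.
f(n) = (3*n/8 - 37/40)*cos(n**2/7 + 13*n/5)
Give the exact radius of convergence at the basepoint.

The factor cos(n**2/7 + 13*n/5) is entire and contributes no finite singular point.
The polynomial part has no poles.
No finite singular points: the Taylor series at 0 converges everywhere.

The radius of convergence is infinite.


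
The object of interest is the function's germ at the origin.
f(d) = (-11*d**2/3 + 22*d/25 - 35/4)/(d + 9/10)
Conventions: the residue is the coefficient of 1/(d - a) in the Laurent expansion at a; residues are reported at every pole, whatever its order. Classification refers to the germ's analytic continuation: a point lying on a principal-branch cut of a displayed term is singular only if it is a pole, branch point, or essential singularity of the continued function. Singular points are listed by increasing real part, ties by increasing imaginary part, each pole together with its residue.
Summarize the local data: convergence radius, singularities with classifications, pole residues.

Radius of convergence at 0: 9/10.
At -9/10: a pole of order 1; residue -1564/125.

Denominator factor (d + 9/10): pole of order 1 at -9/10, modulus 9/10.
The radius of convergence is the smallest modulus among the singular points: 9/10.
At the order-1 pole -9/10 set g(d) = (d - (-9/10))*f(d) = -11*d**2/3 + 22*d/25 - 35/4.
Simple pole: residue = g(a) at a = -9/10, which is -1564/125.


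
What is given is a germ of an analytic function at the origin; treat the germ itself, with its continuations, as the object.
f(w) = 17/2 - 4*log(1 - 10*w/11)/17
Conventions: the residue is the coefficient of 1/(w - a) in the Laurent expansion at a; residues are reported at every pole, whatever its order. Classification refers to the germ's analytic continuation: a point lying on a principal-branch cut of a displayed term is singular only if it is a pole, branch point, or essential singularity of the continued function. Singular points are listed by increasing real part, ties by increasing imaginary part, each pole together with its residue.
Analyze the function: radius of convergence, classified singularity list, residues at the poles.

Radius of convergence at 0: 11/10.
At 11/10: a logarithmic branch point.

Branch term (-4/17)*log(1 - w/(11/10)): its argument vanishes at w = 11/10, a logarithmic branch point, modulus 11/10.
The radius of convergence is the smallest modulus among the singular points: 11/10.


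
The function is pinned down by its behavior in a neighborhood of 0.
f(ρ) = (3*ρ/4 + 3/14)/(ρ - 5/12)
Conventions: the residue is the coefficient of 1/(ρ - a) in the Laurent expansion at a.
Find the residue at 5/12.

The residue is 59/112.

At the order-1 pole 5/12 set g(ρ) = (ρ - (5/12))*f(ρ) = 3*ρ/4 + 3/14.
Simple pole: residue = g(a) at a = 5/12, which is 59/112.


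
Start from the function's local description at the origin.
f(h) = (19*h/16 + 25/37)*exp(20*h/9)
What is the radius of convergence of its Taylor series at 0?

The radius of convergence is infinite.

The factor exp(20*h/9) is entire and contributes no finite singular point.
The polynomial part has no poles.
No finite singular points: the Taylor series at 0 converges everywhere.


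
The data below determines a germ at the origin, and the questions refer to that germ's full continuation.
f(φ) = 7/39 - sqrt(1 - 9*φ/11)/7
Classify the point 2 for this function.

The point is a regular point.

There is no denominator, hence no pole anywhere.
Branch term sqrt(1 - φ/(11/9)): argument at 2 is -7/11, nonzero, so 2 is not its branch point (a point on a principal cut is still regular for the continued germ).
So the germ continues analytically to 2.


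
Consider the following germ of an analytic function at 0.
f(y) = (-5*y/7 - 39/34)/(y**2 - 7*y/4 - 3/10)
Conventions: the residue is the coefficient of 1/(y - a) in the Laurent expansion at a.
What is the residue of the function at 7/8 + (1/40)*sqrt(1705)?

The residue is -5/14 - (241/11594)*sqrt(1705).

The factor y**2 - 7*y/4 - 3/10 splits as (y - a)(y - a') with a = 7/8 + (1/40)*sqrt(1705), a' = 7/8 - (1/40)*sqrt(1705). At the order-1 pole a set g(y) = (y - a)*f(y) = [-5*y/7 - 39/34] / (y - a').
Simple pole: residue = g(a) at a = 7/8 + (1/40)*sqrt(1705), which is -5/14 - (241/11594)*sqrt(1705).


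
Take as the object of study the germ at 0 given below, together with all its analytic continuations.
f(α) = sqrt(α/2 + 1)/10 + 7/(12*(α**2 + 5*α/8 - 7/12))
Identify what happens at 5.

The point is a regular point.

Denominator factors: α**2 + 5*α/8 - 7/12 = 661/24 at α = 5 — none vanishes.
Branch term sqrt(1 - α/(-2)): argument at 5 is 7/2, nonzero, so 5 is not its branch point (a point on a principal cut is still regular for the continued germ).
So the germ continues analytically to 5.


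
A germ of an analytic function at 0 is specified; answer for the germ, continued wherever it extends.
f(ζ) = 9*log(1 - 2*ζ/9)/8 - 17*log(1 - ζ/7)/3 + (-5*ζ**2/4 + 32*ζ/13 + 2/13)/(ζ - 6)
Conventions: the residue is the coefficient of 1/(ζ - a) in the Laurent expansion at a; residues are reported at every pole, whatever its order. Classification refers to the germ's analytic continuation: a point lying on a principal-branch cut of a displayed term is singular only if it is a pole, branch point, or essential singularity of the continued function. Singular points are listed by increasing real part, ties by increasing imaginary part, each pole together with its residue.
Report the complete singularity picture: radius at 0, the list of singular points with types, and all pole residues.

Denominator factor (ζ - 6): pole of order 1 at 6, modulus 6.
Branch term (-17/3)*log(1 - ζ/(7)): its argument vanishes at ζ = 7, a logarithmic branch point, modulus 7.
Branch term (9/8)*log(1 - ζ/(9/2)): its argument vanishes at ζ = 9/2, a logarithmic branch point, modulus 9/2.
The radius of convergence is the smallest modulus among the singular points: 9/2.
The branch terms are analytic at 6 and contribute nothing to the residue; only the rational part matters.
At the order-1 pole 6 set g(ζ) = (ζ - (6))*(rational part) = -5*ζ**2/4 + 32*ζ/13 + 2/13.
Simple pole: residue = g(a) at a = 6, which is -391/13.
List the singular points by increasing real part (a conjugate pair: the negative imaginary part first).

Radius of convergence at 0: 9/2.
At 9/2: a logarithmic branch point.
At 6: a pole of order 1; residue -391/13.
At 7: a logarithmic branch point.


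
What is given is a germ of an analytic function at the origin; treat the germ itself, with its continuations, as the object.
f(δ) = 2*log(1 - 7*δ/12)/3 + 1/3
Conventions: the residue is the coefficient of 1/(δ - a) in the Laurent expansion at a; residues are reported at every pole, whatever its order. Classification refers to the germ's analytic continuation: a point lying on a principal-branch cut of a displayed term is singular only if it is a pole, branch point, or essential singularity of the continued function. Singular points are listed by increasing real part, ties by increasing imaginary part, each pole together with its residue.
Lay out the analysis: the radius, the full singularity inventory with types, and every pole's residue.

Branch term (2/3)*log(1 - δ/(12/7)): its argument vanishes at δ = 12/7, a logarithmic branch point, modulus 12/7.
The radius of convergence is the smallest modulus among the singular points: 12/7.

Radius of convergence at 0: 12/7.
At 12/7: a logarithmic branch point.


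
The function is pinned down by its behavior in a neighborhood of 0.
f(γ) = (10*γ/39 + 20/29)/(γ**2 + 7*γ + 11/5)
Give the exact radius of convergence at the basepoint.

Denominator factor (γ**2 + 7*γ + 11/5): discriminant 201/5, real irrational roots -7/2 + (1/10)*sqrt(1005) and -7/2 - (1/10)*sqrt(1005); poles of order 1, moduli 7/2 - (1/10)*sqrt(1005) and 7/2 + (1/10)*sqrt(1005).
The radius of convergence is the smallest modulus among the singular points: 7/2 - (1/10)*sqrt(1005).

The radius of convergence is 7/2 - (1/10)*sqrt(1005).


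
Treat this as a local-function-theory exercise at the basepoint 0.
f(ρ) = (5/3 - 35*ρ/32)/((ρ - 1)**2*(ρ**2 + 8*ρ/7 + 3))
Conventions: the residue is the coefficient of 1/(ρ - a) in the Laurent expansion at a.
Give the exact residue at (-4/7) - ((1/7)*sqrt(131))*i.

The residue is (17465/124416) + ((143605/16298496)*sqrt(131))*i.

The factor ρ**2 + 8*ρ/7 + 3 splits as (ρ - a)(ρ - a') with a = (-4/7) - ((1/7)*sqrt(131))*i, a' = (-4/7) + ((1/7)*sqrt(131))*i. At the order-1 pole a set g(ρ) = (ρ - a)*f(ρ) = [(5/3 - 35*ρ/32)/(ρ - 1)**2] / (ρ - a').
Simple pole: residue = g(a) at a = (-4/7) - ((1/7)*sqrt(131))*i, which is (17465/124416) + ((143605/16298496)*sqrt(131))*i.


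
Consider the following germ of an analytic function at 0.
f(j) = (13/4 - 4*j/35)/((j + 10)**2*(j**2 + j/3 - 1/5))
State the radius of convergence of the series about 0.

The radius of convergence is -1/6 + (1/30)*sqrt(205).

Denominator factor (j**2 + j/3 - 1/5): discriminant 41/45, real irrational roots -1/6 + (1/30)*sqrt(205) and -1/6 - (1/30)*sqrt(205); poles of order 1, moduli -1/6 + (1/30)*sqrt(205) and 1/6 + (1/30)*sqrt(205).
Denominator factor (j + 10)^2: pole of order 2 at -10, modulus 10.
The radius of convergence is the smallest modulus among the singular points: -1/6 + (1/30)*sqrt(205).


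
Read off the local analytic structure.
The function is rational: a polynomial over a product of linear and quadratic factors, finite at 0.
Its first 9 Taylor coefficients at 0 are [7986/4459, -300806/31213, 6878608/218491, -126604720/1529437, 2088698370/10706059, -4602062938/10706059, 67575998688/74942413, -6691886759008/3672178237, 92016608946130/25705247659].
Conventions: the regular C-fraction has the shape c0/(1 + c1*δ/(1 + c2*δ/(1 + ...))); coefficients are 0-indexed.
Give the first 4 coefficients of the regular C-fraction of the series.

The regular C-fraction coefficients are [7986/4459, 113/21, -5017/2373, 3908328/3968447].

Taylor coefficients (read off): a_0 = 7986/4459, a_1 = -300806/31213, a_2 = 6878608/218491, a_3 = -126604720/1529437.
c0 = a_0 = 7986/4459. Peel one level at a time: if S = 1 + c*δ/S' with S'(0) = 1, then c is the δ-coefficient of S and S' = c*δ/(S - 1).
S_1 = c0/f = 1 + (113/21)*δ + (5017/441)*δ^2 + ...; c1 = 113/21.
S_2 = c1*δ/(S_1 - 1) = 1 + (-5017/2373)*δ + (1302776/625681)*δ^2 + ...; c2 = -5017/2373.
S_3 = c2*δ/(S_2 - 1) = 1 + (3908328/3968447)*δ + ...; c3 = 3908328/3968447.


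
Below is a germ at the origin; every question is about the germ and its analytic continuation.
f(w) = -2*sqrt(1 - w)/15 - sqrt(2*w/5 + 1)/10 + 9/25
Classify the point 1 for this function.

The term (-2/15)*sqrt(1 - w/(1)) has argument 1 - 1/(1) = 0 at 1: a square-root (algebraic, two-sheeted) branch point; the remaining terms are analytic or single-valued there.

The point is an algebraic (square-root) branch point.


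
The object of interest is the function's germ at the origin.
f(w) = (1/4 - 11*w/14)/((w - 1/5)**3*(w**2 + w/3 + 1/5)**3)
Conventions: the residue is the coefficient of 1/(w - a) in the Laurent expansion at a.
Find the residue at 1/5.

At the order-3 pole 1/5 set g(w) = (w - (1/5))^3*f(w) = (1/4 - 11*w/14)/(w**2 + w/3 + 1/5)**3.
Order-3 pole: residue = g''(a)/2; g''(1/5) = 49454296875/90108802, so the residue is 49454296875/180217604.

The residue is 49454296875/180217604.


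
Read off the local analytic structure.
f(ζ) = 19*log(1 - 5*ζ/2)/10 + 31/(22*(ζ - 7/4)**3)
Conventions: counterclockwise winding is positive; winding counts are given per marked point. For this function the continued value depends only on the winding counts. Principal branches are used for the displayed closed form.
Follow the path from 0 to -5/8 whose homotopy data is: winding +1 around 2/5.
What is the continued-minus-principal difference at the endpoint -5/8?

The rational part is single-valued and drops out of the difference; each branch term changes only by its own monodromy.
(19/10)*log(1 - ζ/(2/5)): each positive loop around 2/5 adds 2*pi*i to the log, so winding +1 contributes (19/10)*(1)*2*pi*i = (19/5)*pi*i.
Summing the contributions at ζ = -5/8 gives (19/5)*pi*i.

Continued minus principal equals (19/5)*pi*i.


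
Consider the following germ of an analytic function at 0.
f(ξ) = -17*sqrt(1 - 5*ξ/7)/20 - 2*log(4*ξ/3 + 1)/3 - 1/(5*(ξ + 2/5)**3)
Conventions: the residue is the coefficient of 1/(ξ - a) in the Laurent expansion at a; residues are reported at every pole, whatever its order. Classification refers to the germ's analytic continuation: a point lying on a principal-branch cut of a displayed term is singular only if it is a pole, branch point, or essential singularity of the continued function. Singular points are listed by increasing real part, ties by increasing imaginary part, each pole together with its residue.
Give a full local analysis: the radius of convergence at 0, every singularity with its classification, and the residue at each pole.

Denominator factor (ξ + 2/5)^3: pole of order 3 at -2/5, modulus 2/5.
Branch term (-17/20)*sqrt(1 - ξ/(7/5)): its argument vanishes at ξ = 7/5, a square-root branch point, modulus 7/5.
Branch term (-2/3)*log(1 - ξ/(-3/4)): its argument vanishes at ξ = -3/4, a logarithmic branch point, modulus 3/4.
The radius of convergence is the smallest modulus among the singular points: 2/5.
The branch terms are analytic at -2/5 and contribute nothing to the residue; only the rational part matters.
At the order-3 pole -2/5 set g(ξ) = (ξ - (-2/5))^3*(rational part) = -1/5.
Order-3 pole: residue = g''(a)/2; g''(-2/5) = 0, so the residue is 0.
List the singular points by increasing real part (a conjugate pair: the negative imaginary part first).

Radius of convergence at 0: 2/5.
At -3/4: a logarithmic branch point.
At -2/5: a pole of order 3; residue 0.
At 7/5: an algebraic (square-root) branch point.


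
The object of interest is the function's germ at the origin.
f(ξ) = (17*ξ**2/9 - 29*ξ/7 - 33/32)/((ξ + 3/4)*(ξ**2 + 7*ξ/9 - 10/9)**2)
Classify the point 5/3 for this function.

The point is a regular point.

Denominator factors: ξ + 3/4 = 29/12 at ξ = 5/3; ξ**2 + 7*ξ/9 - 10/9 = 80/27 at ξ = 5/3 — none vanishes.
So the germ continues analytically to 5/3.


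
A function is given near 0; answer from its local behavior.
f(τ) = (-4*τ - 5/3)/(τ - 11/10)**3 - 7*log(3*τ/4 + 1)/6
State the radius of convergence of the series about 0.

Denominator factor (τ - 11/10)^3: pole of order 3 at 11/10, modulus 11/10.
Branch term (-7/6)*log(1 - τ/(-4/3)): its argument vanishes at τ = -4/3, a logarithmic branch point, modulus 4/3.
The radius of convergence is the smallest modulus among the singular points: 11/10.

The radius of convergence is 11/10.


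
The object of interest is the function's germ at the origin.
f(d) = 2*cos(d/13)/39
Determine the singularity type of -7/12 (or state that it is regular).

There is no denominator, hence no pole anywhere.
The factor cos(d/13) is entire.
So the germ continues analytically to -7/12.

The point is a regular point.


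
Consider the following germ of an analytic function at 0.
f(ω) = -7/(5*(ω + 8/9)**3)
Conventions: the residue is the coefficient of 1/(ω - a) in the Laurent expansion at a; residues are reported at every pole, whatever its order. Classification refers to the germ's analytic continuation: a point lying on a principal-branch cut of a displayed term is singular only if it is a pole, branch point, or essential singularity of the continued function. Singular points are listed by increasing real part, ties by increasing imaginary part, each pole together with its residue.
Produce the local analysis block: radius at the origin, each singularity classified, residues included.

Radius of convergence at 0: 8/9.
At -8/9: a pole of order 3; residue 0.

Denominator factor (ω + 8/9)^3: pole of order 3 at -8/9, modulus 8/9.
The radius of convergence is the smallest modulus among the singular points: 8/9.
At the order-3 pole -8/9 set g(ω) = (ω - (-8/9))^3*f(ω) = -7/5.
Order-3 pole: residue = g''(a)/2; g''(-8/9) = 0, so the residue is 0.


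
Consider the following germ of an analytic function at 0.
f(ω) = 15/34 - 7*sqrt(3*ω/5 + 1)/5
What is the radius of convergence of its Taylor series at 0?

The radius of convergence is 5/3.

Branch term (-7/5)*sqrt(1 - ω/(-5/3)): its argument vanishes at ω = -5/3, a square-root branch point, modulus 5/3.
The radius of convergence is the smallest modulus among the singular points: 5/3.


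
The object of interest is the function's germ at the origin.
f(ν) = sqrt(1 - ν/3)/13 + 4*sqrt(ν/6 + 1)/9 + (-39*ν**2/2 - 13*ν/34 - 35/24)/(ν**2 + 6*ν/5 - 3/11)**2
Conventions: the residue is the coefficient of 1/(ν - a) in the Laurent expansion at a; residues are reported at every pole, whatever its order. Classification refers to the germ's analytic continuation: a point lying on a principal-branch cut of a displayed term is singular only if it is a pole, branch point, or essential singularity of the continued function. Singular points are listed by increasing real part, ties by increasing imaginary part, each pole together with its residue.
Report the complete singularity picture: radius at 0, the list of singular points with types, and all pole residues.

Radius of convergence at 0: -3/5 + (1/55)*sqrt(1914).
At -6: an algebraic (square-root) branch point.
At -3/5 - (1/55)*sqrt(1914): a pole of order 2; residue (2294075/49410432)*sqrt(1914).
At -3/5 + (1/55)*sqrt(1914): a pole of order 2; residue -(2294075/49410432)*sqrt(1914).
At 3: an algebraic (square-root) branch point.

Denominator factor (ν**2 + 6*ν/5 - 3/11)^2: discriminant 696/275, real irrational roots -3/5 + (1/55)*sqrt(1914) and -3/5 - (1/55)*sqrt(1914); poles of order 2, moduli -3/5 + (1/55)*sqrt(1914) and 3/5 + (1/55)*sqrt(1914).
Branch term (4/9)*sqrt(1 - ν/(-6)): its argument vanishes at ν = -6, a square-root branch point, modulus 6.
Branch term (1/13)*sqrt(1 - ν/(3)): its argument vanishes at ν = 3, a square-root branch point, modulus 3.
The radius of convergence is the smallest modulus among the singular points: -3/5 + (1/55)*sqrt(1914).
The branch terms are analytic at -3/5 - (1/55)*sqrt(1914) and contribute nothing to the residue; only the rational part matters.
The factor ν**2 + 6*ν/5 - 3/11 splits as (ν - a)(ν - a') with a = -3/5 - (1/55)*sqrt(1914), a' = -3/5 + (1/55)*sqrt(1914). At the order-2 pole a set g(ν) = (ν - a)^2*(rational part) = [-39*ν**2/2 - 13*ν/34 - 35/24] / (ν - a')^2.
Order-2 pole: residue = g'(a); g'(-3/5 - (1/55)*sqrt(1914)) = (2294075/49410432)*sqrt(1914), so the residue is (2294075/49410432)*sqrt(1914).
The branch terms are analytic at -3/5 + (1/55)*sqrt(1914) and contribute nothing to the residue; only the rational part matters.
The factor ν**2 + 6*ν/5 - 3/11 splits as (ν - a)(ν - a') with a = -3/5 + (1/55)*sqrt(1914), a' = -3/5 - (1/55)*sqrt(1914). At the order-2 pole a set g(ν) = (ν - a)^2*(rational part) = [-39*ν**2/2 - 13*ν/34 - 35/24] / (ν - a')^2.
Order-2 pole: residue = g'(a); g'(-3/5 + (1/55)*sqrt(1914)) = -(2294075/49410432)*sqrt(1914), so the residue is -(2294075/49410432)*sqrt(1914).
List the singular points by increasing real part (a conjugate pair: the negative imaginary part first).


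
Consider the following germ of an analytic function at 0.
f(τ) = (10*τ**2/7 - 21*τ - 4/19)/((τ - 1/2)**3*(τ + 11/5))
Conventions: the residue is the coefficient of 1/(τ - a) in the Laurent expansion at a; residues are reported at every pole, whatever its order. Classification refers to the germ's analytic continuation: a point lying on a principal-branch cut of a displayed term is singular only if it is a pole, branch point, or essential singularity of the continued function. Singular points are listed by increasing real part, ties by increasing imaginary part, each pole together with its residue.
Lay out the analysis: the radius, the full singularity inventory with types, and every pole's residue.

Radius of convergence at 0: 1/2.
At -11/5: a pole of order 1; residue -260600/96957.
At 1/2: a pole of order 3; residue 260600/96957.

Denominator factor (τ - 1/2)^3: pole of order 3 at 1/2, modulus 1/2.
Denominator factor (τ + 11/5): pole of order 1 at -11/5, modulus 11/5.
The radius of convergence is the smallest modulus among the singular points: 1/2.
At the order-1 pole -11/5 set g(τ) = (τ - (-11/5))*f(τ) = (10*τ**2/7 - 21*τ - 4/19)/(τ - 1/2)**3.
Simple pole: residue = g(a) at a = -11/5, which is -260600/96957.
At the order-3 pole 1/2 set g(τ) = (τ - (1/2))^3*f(τ) = (10*τ**2/7 - 21*τ - 4/19)/(τ + 11/5).
Order-3 pole: residue = g''(a)/2; g''(1/2) = 521200/96957, so the residue is 260600/96957.
List the singular points by increasing real part (a conjugate pair: the negative imaginary part first).


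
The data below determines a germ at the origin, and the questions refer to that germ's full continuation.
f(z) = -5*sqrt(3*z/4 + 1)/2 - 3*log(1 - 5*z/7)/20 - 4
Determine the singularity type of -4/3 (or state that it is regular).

The term (-5/2)*sqrt(1 - z/(-4/3)) has argument 1 - -4/3/(-4/3) = 0 at -4/3: a square-root (algebraic, two-sheeted) branch point; the remaining terms are analytic or single-valued there.

The point is an algebraic (square-root) branch point.


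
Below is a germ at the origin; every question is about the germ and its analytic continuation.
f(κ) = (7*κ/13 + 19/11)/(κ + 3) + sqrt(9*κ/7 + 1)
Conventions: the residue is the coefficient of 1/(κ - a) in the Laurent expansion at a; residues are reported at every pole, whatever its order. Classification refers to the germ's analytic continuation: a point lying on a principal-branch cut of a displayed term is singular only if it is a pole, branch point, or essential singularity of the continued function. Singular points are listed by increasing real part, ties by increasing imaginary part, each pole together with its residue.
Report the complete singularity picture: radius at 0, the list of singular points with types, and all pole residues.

Denominator factor (κ + 3): pole of order 1 at -3, modulus 3.
Branch term (1)*sqrt(1 - κ/(-7/9)): its argument vanishes at κ = -7/9, a square-root branch point, modulus 7/9.
The radius of convergence is the smallest modulus among the singular points: 7/9.
The branch term is analytic at -3 and contributes nothing to the residue; only the rational part matters.
At the order-1 pole -3 set g(κ) = (κ - (-3))*(rational part) = 7*κ/13 + 19/11.
Simple pole: residue = g(a) at a = -3, which is 16/143.
List the singular points by increasing real part (a conjugate pair: the negative imaginary part first).

Radius of convergence at 0: 7/9.
At -3: a pole of order 1; residue 16/143.
At -7/9: an algebraic (square-root) branch point.


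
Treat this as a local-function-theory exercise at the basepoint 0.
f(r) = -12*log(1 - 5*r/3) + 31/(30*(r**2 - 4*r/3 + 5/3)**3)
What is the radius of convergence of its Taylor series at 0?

The radius of convergence is 3/5.

Denominator factor (r**2 - 4*r/3 + 5/3)^3: discriminant -44/9, complex-conjugate roots (2/3) + ((1/3)*sqrt(11))*i and (2/3) - ((1/3)*sqrt(11))*i; poles of order 3, moduli (1/3)*sqrt(15) and (1/3)*sqrt(15).
Branch term (-12)*log(1 - r/(3/5)): its argument vanishes at r = 3/5, a logarithmic branch point, modulus 3/5.
The radius of convergence is the smallest modulus among the singular points: 3/5.


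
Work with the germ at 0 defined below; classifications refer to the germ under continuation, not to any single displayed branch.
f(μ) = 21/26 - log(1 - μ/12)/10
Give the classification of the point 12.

The term (-1/10)*log(1 - μ/(12)) has argument 1 - 12/(12) = 0 at 12: a logarithmic (infinitely-sheeted) branch point; the remaining terms are analytic or single-valued there.

The point is a logarithmic branch point.


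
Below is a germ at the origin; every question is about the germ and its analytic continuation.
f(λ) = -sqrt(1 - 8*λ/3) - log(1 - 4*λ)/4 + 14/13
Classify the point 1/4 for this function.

The point is a logarithmic branch point.

The term (-1/4)*log(1 - λ/(1/4)) has argument 1 - 1/4/(1/4) = 0 at 1/4: a logarithmic (infinitely-sheeted) branch point; the remaining terms are analytic or single-valued there.


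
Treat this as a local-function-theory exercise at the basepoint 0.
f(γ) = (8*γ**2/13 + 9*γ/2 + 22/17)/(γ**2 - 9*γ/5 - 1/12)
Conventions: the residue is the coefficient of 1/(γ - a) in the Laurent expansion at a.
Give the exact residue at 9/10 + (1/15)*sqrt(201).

The residue is 729/260 + (423811/1776840)*sqrt(201).

The factor γ**2 - 9*γ/5 - 1/12 splits as (γ - a)(γ - a') with a = 9/10 + (1/15)*sqrt(201), a' = 9/10 - (1/15)*sqrt(201). At the order-1 pole a set g(γ) = (γ - a)*f(γ) = [8*γ**2/13 + 9*γ/2 + 22/17] / (γ - a').
Simple pole: residue = g(a) at a = 9/10 + (1/15)*sqrt(201), which is 729/260 + (423811/1776840)*sqrt(201).


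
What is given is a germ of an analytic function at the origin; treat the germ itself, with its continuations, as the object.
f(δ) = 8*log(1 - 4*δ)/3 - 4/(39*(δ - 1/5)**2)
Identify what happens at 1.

The point is a regular point.

Denominator factors: δ - 1/5 = 4/5 at δ = 1 — none vanishes.
Branch term log(1 - δ/(1/4)): argument at 1 is -3, nonzero, so 1 is not its branch point (a point on a principal cut is still regular for the continued germ).
So the germ continues analytically to 1.


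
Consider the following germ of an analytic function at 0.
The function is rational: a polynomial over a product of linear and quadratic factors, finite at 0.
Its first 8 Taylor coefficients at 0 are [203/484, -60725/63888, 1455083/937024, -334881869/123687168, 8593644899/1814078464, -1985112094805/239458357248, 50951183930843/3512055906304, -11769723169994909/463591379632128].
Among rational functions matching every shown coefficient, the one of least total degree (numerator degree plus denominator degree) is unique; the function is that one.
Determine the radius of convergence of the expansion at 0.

The radius of convergence is 4/7.

No rational of total degree below 4 reproduces all 8 coefficients; solving the [2/2] Pade equations on them gives f(θ) = (-9*θ**2/11 - 37*θ/33 + 29/11)/((θ + 4/7)*(θ + 11)), whose expansion matches every shown term.
Denominator factor (θ + 11): pole of order 1 at -11, modulus 11.
Denominator factor (θ + 4/7): pole of order 1 at -4/7, modulus 4/7.
The radius of convergence is the smallest modulus among the singular points: 4/7.


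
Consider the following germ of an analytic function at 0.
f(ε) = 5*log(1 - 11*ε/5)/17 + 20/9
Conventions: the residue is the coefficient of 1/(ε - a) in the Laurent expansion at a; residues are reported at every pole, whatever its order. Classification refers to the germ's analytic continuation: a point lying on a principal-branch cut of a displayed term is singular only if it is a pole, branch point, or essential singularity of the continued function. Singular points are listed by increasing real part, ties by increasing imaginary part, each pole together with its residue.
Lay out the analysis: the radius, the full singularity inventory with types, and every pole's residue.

Branch term (5/17)*log(1 - ε/(5/11)): its argument vanishes at ε = 5/11, a logarithmic branch point, modulus 5/11.
The radius of convergence is the smallest modulus among the singular points: 5/11.

Radius of convergence at 0: 5/11.
At 5/11: a logarithmic branch point.
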